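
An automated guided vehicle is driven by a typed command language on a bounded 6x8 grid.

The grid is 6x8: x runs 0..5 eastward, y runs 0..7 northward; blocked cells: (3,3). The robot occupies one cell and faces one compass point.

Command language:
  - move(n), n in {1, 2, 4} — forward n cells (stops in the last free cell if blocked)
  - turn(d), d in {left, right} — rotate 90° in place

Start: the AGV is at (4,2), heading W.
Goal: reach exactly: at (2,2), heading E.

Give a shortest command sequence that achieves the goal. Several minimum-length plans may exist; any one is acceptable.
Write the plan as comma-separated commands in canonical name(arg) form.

begin: at (4,2), heading W
1. move(2) → at (2,2), heading W
2. turn(right) → at (2,2), heading N
3. turn(right) → at (2,2), heading E
nothing shorter than 3 reaches the goal.

move(2), turn(right), turn(right)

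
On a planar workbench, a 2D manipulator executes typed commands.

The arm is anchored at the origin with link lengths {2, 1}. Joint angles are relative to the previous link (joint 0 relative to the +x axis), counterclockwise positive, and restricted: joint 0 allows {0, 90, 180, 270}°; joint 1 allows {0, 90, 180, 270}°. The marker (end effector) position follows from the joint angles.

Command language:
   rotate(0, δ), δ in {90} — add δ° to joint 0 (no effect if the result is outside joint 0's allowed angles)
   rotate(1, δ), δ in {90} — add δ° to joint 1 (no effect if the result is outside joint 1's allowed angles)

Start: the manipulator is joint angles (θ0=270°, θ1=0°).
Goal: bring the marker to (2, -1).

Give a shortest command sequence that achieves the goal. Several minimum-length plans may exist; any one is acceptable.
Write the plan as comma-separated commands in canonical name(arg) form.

start: joint angles (θ0=270°, θ1=0°)
1. rotate(0, 90) → joint angles (θ0=0°, θ1=0°)
2. rotate(1, 90) → joint angles (θ0=0°, θ1=90°)
3. rotate(1, 90) → joint angles (θ0=0°, θ1=180°)
4. rotate(1, 90) → joint angles (θ0=0°, θ1=270°)
no 3-step plan works, so 4 is optimal.

rotate(0, 90), rotate(1, 90), rotate(1, 90), rotate(1, 90)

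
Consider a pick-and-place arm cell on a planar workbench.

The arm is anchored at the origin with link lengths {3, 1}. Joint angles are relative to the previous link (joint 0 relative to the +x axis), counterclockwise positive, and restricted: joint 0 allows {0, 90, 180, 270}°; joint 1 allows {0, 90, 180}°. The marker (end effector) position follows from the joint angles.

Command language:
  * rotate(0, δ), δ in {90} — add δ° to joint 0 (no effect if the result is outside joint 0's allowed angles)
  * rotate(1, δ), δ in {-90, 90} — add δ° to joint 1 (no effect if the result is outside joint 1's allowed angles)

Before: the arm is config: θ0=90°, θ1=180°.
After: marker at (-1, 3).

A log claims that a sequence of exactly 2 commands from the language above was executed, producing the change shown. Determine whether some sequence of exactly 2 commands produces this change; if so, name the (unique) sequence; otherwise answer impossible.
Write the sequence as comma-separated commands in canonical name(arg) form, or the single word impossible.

key: order matters: swapping rotate(1, 90) and rotate(1, -90) lands elsewhere
t0: config: θ0=90°, θ1=180°
[1] after rotate(1, 90): config: θ0=90°, θ1=180°
[2] after rotate(1, -90): config: θ0=90°, θ1=90°
no other 2-command option fits: unique.

rotate(1, 90), rotate(1, -90)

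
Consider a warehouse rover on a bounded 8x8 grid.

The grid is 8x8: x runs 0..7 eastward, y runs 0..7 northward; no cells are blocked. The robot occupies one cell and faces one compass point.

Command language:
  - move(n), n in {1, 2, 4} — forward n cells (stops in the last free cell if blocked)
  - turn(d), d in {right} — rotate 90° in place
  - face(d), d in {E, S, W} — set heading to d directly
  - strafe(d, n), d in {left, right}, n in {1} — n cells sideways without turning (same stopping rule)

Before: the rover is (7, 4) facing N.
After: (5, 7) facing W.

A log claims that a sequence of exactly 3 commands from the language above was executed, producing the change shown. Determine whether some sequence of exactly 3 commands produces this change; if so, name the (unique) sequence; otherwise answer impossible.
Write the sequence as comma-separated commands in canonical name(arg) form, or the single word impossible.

move(4), face(W), move(2)

key: move(4) runs into the grid edge before its full distance
begin: (7, 4) facing N
step 1 (move(4)): (7, 7) facing N
step 2 (face(W)): (7, 7) facing W
step 3 (move(2)): (5, 7) facing W
no rival 3-sequence matches.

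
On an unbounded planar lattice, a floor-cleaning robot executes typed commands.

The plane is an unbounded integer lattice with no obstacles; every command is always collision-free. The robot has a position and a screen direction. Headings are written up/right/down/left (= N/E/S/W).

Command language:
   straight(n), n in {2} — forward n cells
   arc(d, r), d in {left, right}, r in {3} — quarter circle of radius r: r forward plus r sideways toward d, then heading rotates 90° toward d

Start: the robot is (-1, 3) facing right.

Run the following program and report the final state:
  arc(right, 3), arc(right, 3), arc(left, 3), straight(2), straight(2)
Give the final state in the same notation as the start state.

(-4, -10) facing down

begin: (-1, 3) facing right
t=1 arc(right, 3) ⇒ (2, 0) facing down
t=2 arc(right, 3) ⇒ (-1, -3) facing left
t=3 arc(left, 3) ⇒ (-4, -6) facing down
t=4 straight(2) ⇒ (-4, -8) facing down
t=5 straight(2) ⇒ (-4, -10) facing down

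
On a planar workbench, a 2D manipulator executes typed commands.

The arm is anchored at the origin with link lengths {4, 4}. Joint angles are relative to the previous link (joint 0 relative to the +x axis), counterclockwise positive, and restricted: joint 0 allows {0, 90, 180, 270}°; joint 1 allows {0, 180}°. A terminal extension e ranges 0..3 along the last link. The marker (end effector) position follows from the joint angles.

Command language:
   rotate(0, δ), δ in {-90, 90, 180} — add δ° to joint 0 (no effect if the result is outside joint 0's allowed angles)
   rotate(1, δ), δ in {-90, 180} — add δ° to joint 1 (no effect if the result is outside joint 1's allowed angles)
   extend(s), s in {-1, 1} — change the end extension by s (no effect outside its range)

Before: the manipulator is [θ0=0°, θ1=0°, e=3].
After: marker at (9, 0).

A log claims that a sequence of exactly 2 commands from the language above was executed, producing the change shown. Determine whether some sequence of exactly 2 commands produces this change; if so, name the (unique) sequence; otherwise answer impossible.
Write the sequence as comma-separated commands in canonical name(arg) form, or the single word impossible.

start: [θ0=0°, θ1=0°, e=3]
step 1 (extend(-1)): [θ0=0°, θ1=0°, e=2]
step 2 (extend(-1)): [θ0=0°, θ1=0°, e=1]
no rival 2-sequence matches.

extend(-1), extend(-1)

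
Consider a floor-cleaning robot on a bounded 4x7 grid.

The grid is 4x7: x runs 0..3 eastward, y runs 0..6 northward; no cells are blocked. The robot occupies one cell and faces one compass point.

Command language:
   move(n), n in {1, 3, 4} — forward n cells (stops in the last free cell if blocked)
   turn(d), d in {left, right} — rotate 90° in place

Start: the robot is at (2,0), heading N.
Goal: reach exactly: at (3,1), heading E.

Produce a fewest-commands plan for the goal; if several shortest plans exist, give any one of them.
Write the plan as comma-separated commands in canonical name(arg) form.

move(1), turn(right), move(1)

start: at (2,0), heading N
t=1 move(1) ⇒ at (2,1), heading N
t=2 turn(right) ⇒ at (2,1), heading E
t=3 move(1) ⇒ at (3,1), heading E
no 2-step plan works, so 3 is optimal.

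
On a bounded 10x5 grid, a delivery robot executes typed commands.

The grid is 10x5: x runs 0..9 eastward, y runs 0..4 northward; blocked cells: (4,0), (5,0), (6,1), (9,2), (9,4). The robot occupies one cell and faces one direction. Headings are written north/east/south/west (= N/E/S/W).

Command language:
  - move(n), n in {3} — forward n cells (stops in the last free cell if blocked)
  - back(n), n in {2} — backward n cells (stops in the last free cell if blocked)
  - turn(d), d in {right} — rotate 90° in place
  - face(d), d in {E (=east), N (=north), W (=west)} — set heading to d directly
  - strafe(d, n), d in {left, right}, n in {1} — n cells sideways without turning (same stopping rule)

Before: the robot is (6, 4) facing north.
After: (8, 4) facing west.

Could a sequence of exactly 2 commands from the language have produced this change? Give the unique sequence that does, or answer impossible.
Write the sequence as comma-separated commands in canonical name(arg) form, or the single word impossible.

face(W), back(2)

key: cell and facing (now W) both changed — the 2 commands mix motion and turning
from: (6, 4) facing north
t=1 face(W) ⇒ (6, 4) facing west
t=2 back(2) ⇒ (8, 4) facing west
all 64 alternatives checked — unique.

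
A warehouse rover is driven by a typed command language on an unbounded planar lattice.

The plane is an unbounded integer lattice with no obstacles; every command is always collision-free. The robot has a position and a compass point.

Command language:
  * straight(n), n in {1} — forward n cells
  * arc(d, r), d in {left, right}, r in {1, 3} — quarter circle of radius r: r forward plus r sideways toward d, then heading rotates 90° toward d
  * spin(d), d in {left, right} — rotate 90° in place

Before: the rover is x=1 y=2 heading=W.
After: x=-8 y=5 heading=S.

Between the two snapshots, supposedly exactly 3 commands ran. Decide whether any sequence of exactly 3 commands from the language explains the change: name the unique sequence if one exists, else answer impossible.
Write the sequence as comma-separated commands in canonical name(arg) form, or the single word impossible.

key: cell and facing (now S) both changed — the 3 commands mix motion and turning
begin: x=1 y=2 heading=W
1. arc(right, 3) → x=-2 y=5 heading=N
2. arc(left, 3) → x=-5 y=8 heading=W
3. arc(left, 3) → x=-8 y=5 heading=S
uniquely the one of 343 3-step routes that fits.

arc(right, 3), arc(left, 3), arc(left, 3)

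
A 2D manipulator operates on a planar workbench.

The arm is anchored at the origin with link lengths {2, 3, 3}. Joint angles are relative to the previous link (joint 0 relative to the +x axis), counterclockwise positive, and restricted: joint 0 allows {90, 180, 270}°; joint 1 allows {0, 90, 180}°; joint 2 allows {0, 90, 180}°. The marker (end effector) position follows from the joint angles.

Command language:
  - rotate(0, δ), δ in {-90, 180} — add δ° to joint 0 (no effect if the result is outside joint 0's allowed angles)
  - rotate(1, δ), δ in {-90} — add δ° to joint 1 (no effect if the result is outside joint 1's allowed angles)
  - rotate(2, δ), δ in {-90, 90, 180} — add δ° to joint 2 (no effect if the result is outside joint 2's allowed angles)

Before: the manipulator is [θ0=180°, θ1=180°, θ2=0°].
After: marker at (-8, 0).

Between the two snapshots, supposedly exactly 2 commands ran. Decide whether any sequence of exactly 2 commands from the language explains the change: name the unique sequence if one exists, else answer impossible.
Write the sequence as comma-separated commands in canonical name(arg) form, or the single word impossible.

from: [θ0=180°, θ1=180°, θ2=0°]
1. rotate(1, -90) → [θ0=180°, θ1=90°, θ2=0°]
2. rotate(1, -90) → [θ0=180°, θ1=0°, θ2=0°]
no rival 2-sequence matches.

rotate(1, -90), rotate(1, -90)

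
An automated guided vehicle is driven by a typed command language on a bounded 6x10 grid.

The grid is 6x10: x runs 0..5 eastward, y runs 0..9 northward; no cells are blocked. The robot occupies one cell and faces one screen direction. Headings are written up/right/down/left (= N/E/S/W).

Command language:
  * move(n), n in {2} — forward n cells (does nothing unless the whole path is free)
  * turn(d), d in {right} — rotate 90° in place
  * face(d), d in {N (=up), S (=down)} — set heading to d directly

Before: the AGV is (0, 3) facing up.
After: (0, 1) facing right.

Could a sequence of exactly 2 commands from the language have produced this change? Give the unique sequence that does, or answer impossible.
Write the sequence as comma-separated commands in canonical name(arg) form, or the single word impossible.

checked all 2-command options: none fits.

impossible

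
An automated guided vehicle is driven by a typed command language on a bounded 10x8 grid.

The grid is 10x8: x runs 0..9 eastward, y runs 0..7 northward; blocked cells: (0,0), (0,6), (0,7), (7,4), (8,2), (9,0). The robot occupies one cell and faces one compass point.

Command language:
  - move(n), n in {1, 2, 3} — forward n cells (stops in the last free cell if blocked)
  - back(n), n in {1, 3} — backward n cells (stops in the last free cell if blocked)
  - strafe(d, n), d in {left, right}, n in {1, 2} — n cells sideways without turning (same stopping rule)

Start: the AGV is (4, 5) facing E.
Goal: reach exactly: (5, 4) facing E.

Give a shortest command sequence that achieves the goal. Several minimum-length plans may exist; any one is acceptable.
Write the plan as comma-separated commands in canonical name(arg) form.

initial: (4, 5) facing E
[1] after strafe(right, 1): (4, 4) facing E
[2] after move(1): (5, 4) facing E
nothing shorter than 2 reaches the goal.

strafe(right, 1), move(1)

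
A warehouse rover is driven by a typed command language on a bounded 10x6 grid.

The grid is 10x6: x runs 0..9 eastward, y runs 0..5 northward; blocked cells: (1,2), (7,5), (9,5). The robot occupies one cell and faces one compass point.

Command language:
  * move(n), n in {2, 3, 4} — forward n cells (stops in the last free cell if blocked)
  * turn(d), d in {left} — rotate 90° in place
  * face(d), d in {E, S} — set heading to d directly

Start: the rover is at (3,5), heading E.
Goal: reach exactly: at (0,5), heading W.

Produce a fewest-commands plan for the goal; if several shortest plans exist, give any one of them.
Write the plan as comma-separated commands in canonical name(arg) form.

initial: at (3,5), heading E
step 1 (turn(left)): at (3,5), heading N
step 2 (turn(left)): at (3,5), heading W
step 3 (move(4)): at (0,5), heading W
no 2-step plan works, so 3 is optimal.

turn(left), turn(left), move(4)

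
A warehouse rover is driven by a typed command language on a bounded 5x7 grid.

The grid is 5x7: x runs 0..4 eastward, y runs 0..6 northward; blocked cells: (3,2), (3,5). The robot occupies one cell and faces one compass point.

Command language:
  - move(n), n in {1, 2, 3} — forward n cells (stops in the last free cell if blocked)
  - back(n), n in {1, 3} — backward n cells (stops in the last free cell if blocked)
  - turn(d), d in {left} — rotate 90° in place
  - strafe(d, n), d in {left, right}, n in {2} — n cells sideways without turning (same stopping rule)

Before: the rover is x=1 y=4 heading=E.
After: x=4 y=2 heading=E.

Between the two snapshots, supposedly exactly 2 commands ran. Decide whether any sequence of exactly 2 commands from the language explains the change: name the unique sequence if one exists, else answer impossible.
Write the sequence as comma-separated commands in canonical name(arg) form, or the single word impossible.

key: order matters: swapping move(3) and strafe(right, 2) lands elsewhere
start: x=1 y=4 heading=E
t=1 move(3) ⇒ x=4 y=4 heading=E
t=2 strafe(right, 2) ⇒ x=4 y=2 heading=E
all 64 alternatives checked — unique.

move(3), strafe(right, 2)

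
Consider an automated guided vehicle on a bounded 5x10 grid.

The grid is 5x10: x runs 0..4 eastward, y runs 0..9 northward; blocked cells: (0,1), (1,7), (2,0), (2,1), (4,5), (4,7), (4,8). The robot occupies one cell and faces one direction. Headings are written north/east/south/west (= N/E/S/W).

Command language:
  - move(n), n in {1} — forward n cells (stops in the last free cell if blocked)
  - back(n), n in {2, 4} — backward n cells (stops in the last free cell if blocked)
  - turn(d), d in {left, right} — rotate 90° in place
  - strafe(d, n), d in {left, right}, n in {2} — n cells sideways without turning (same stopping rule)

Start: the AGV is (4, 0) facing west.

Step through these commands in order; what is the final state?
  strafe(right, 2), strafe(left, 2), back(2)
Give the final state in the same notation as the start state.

(4, 0) facing west

from: (4, 0) facing west
1. strafe(right, 2) → (4, 2) facing west
2. strafe(left, 2) → (4, 0) facing west
3. back(2) → (4, 0) facing west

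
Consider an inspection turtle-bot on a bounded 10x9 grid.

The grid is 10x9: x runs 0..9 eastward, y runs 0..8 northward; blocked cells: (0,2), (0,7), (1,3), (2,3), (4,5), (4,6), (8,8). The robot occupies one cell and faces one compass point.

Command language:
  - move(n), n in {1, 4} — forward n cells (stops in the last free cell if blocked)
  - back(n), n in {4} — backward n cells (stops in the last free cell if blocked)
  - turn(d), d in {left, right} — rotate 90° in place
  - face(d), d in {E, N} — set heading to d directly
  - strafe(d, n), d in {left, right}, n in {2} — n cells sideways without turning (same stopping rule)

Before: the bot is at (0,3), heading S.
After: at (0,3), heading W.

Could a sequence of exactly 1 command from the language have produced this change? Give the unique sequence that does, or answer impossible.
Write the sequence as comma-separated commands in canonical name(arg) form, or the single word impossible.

key: parked at (0,3) the whole time — nothing moves the robot
t0: at (0,3), heading S
t=1 turn(right) ⇒ at (0,3), heading W
all 9 alternatives checked — unique.

turn(right)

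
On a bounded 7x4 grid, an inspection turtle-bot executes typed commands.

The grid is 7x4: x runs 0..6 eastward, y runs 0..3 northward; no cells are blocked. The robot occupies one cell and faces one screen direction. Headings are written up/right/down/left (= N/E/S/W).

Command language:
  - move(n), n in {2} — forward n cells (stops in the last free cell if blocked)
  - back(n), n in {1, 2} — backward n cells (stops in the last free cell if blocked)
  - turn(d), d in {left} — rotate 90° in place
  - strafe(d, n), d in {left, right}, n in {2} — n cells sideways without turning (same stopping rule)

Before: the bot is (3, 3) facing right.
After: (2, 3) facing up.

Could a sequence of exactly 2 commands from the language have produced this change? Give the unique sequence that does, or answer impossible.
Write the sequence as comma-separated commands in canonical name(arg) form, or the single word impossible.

key: position moved to (2,3) AND the heading swung to N — translation plus rotation needed
begin: (3, 3) facing right
[1] after back(1): (2, 3) facing right
[2] after turn(left): (2, 3) facing up
no rival 2-sequence matches.

back(1), turn(left)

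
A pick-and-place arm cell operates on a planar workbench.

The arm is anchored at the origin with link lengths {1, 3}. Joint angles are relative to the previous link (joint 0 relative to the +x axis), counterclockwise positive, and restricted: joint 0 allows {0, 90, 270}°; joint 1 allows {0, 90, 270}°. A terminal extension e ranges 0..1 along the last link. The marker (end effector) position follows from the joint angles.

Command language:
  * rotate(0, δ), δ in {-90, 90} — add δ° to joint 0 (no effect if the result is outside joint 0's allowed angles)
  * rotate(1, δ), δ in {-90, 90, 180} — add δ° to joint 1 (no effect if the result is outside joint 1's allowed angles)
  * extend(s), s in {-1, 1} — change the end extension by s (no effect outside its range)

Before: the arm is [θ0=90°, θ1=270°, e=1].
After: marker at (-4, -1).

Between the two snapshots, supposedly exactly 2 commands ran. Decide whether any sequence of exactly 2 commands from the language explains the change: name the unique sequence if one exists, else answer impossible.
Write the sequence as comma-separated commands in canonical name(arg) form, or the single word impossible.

rotate(0, -90), rotate(0, -90)

t0: [θ0=90°, θ1=270°, e=1]
1. rotate(0, -90) → [θ0=0°, θ1=270°, e=1]
2. rotate(0, -90) → [θ0=270°, θ1=270°, e=1]
uniquely the one of 49 2-step routes that fits.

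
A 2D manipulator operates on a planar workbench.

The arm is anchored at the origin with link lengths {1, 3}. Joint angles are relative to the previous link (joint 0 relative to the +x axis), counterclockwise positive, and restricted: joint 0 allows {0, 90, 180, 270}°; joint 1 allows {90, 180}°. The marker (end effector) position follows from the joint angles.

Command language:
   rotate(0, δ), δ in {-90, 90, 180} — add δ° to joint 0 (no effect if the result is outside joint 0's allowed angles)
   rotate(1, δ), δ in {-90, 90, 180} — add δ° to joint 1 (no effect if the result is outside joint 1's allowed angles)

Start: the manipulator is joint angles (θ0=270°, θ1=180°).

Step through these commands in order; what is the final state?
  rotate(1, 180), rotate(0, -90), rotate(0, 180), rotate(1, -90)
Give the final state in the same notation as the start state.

joint angles (θ0=0°, θ1=90°)

initial: joint angles (θ0=270°, θ1=180°)
t=1 rotate(1, 180) ⇒ joint angles (θ0=270°, θ1=180°)
t=2 rotate(0, -90) ⇒ joint angles (θ0=180°, θ1=180°)
t=3 rotate(0, 180) ⇒ joint angles (θ0=0°, θ1=180°)
t=4 rotate(1, -90) ⇒ joint angles (θ0=0°, θ1=90°)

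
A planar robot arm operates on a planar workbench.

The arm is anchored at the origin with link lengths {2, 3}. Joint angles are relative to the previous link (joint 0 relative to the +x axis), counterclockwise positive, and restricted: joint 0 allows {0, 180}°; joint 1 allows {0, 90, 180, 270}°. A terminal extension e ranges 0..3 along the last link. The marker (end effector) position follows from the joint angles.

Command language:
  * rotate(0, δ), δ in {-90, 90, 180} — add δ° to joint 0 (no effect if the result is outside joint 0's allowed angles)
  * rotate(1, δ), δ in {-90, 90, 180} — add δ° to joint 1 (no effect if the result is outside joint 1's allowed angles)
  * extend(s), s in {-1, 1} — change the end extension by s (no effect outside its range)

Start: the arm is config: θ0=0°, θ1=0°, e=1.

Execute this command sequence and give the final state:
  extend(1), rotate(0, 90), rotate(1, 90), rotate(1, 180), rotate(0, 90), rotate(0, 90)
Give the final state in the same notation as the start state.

t0: config: θ0=0°, θ1=0°, e=1
[1] after extend(1): config: θ0=0°, θ1=0°, e=2
[2] after rotate(0, 90): config: θ0=0°, θ1=0°, e=2
[3] after rotate(1, 90): config: θ0=0°, θ1=90°, e=2
[4] after rotate(1, 180): config: θ0=0°, θ1=270°, e=2
[5] after rotate(0, 90): config: θ0=0°, θ1=270°, e=2
[6] after rotate(0, 90): config: θ0=0°, θ1=270°, e=2

config: θ0=0°, θ1=270°, e=2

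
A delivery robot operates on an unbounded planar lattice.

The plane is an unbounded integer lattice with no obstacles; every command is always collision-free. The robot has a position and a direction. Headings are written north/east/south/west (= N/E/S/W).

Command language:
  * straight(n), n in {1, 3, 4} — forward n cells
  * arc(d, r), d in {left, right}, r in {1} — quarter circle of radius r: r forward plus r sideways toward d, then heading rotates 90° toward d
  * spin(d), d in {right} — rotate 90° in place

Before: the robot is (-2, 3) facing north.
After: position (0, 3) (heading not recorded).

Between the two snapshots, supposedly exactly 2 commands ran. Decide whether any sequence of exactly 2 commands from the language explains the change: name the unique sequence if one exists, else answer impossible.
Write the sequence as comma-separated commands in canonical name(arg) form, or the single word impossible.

start: (-2, 3) facing north
[1] after arc(right, 1): (-1, 4) facing east
[2] after arc(right, 1): (0, 3) facing south
uniquely the one of 36 2-step routes that fits.

arc(right, 1), arc(right, 1)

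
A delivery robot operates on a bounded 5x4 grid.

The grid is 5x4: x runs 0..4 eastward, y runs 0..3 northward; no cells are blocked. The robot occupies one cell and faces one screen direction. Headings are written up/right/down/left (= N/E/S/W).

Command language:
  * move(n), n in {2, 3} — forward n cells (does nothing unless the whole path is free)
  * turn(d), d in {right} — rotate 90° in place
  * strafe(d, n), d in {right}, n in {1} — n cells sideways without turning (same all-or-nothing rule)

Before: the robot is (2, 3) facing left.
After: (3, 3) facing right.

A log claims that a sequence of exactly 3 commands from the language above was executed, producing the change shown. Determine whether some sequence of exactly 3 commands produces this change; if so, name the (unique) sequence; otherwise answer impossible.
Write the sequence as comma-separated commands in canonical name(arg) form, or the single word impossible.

turn(right), strafe(right, 1), turn(right)

key: cell and facing (now E) both changed — the 3 commands mix motion and turning
start: (2, 3) facing left
t=1 turn(right) ⇒ (2, 3) facing up
t=2 strafe(right, 1) ⇒ (3, 3) facing up
t=3 turn(right) ⇒ (3, 3) facing right
uniquely the one of 64 3-step routes that fits.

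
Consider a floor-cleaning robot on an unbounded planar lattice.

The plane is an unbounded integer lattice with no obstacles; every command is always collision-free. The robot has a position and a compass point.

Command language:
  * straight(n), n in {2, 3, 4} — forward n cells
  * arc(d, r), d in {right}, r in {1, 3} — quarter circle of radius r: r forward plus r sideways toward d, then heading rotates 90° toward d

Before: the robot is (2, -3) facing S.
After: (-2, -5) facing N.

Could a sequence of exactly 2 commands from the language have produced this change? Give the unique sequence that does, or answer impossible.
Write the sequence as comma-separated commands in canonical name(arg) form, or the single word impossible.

key: position moved to (-2,-5) AND the heading swung to N — translation plus rotation needed
initial: (2, -3) facing S
[1] after arc(right, 3): (-1, -6) facing W
[2] after arc(right, 1): (-2, -5) facing N
uniquely the one of 25 2-step routes that fits.

arc(right, 3), arc(right, 1)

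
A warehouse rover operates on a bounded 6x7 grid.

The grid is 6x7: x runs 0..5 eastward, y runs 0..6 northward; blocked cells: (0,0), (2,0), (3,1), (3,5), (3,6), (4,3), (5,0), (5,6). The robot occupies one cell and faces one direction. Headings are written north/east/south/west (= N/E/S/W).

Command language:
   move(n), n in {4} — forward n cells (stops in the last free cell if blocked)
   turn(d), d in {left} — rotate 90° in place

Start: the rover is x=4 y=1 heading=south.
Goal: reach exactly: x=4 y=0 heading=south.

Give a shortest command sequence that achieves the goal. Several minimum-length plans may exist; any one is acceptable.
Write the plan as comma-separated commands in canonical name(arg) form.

move(4)

start: x=4 y=1 heading=south
step 1 (move(4)): x=4 y=0 heading=south
no 0-step plan works, so 1 is optimal.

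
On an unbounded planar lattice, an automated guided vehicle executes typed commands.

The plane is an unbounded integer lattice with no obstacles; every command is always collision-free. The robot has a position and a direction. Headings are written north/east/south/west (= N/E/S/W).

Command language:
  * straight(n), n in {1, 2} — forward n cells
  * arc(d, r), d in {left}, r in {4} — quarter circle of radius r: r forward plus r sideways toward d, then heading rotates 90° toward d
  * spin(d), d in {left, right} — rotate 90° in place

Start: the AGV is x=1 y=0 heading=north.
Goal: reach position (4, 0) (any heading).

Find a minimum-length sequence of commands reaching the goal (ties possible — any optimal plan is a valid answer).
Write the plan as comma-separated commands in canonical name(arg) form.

spin(right), straight(1), straight(2)

begin: x=1 y=0 heading=north
1. spin(right) → x=1 y=0 heading=east
2. straight(1) → x=2 y=0 heading=east
3. straight(2) → x=4 y=0 heading=east
no 2-step plan works, so 3 is optimal.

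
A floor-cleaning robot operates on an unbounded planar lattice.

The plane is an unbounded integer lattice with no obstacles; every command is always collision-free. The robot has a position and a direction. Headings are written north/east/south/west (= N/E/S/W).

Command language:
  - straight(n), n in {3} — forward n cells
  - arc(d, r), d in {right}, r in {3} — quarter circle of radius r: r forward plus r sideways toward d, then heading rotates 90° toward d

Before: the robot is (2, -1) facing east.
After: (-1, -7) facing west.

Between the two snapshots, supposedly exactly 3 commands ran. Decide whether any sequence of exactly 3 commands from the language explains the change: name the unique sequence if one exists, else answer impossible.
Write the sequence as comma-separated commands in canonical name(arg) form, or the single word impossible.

arc(right, 3), arc(right, 3), straight(3)

key: order matters: swapping arc(right, 3) and straight(3) lands elsewhere
t0: (2, -1) facing east
[1] after arc(right, 3): (5, -4) facing south
[2] after arc(right, 3): (2, -7) facing west
[3] after straight(3): (-1, -7) facing west
uniquely the one of 8 3-step routes that fits.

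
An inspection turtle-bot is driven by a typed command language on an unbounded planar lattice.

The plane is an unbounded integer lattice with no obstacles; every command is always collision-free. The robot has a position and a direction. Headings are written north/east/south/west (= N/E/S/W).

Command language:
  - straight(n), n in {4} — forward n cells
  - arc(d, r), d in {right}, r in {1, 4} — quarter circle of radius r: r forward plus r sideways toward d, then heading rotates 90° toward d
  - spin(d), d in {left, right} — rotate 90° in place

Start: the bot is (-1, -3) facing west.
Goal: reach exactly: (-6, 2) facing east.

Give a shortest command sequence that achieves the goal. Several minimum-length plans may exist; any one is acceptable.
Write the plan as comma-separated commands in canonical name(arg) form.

t0: (-1, -3) facing west
t=1 straight(4) ⇒ (-5, -3) facing west
t=2 straight(4) ⇒ (-9, -3) facing west
t=3 arc(right, 1) ⇒ (-10, -2) facing north
t=4 arc(right, 4) ⇒ (-6, 2) facing east
shorter routes all fall short; 4 is best.

straight(4), straight(4), arc(right, 1), arc(right, 4)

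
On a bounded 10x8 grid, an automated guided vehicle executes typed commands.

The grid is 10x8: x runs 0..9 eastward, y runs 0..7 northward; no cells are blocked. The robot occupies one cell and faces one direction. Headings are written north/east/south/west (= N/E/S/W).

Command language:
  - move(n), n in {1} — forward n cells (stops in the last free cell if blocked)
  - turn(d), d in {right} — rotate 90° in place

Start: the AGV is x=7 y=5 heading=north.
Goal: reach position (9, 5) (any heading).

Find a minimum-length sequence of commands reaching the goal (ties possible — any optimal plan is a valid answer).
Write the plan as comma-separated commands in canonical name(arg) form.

begin: x=7 y=5 heading=north
t=1 turn(right) ⇒ x=7 y=5 heading=east
t=2 move(1) ⇒ x=8 y=5 heading=east
t=3 move(1) ⇒ x=9 y=5 heading=east
shorter routes all fall short; 3 is best.

turn(right), move(1), move(1)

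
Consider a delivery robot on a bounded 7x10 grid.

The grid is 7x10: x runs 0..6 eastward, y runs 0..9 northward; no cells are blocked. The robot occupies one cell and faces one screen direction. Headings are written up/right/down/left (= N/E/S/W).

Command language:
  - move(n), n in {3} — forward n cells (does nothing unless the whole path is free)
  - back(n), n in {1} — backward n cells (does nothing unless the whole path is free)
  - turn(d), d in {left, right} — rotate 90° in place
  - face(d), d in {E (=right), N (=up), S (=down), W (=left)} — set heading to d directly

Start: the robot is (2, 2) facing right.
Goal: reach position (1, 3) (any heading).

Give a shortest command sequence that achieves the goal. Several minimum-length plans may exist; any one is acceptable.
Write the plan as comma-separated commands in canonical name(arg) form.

back(1), turn(right), back(1)

start: (2, 2) facing right
[1] after back(1): (1, 2) facing right
[2] after turn(right): (1, 2) facing down
[3] after back(1): (1, 3) facing down
shorter routes all fall short; 3 is best.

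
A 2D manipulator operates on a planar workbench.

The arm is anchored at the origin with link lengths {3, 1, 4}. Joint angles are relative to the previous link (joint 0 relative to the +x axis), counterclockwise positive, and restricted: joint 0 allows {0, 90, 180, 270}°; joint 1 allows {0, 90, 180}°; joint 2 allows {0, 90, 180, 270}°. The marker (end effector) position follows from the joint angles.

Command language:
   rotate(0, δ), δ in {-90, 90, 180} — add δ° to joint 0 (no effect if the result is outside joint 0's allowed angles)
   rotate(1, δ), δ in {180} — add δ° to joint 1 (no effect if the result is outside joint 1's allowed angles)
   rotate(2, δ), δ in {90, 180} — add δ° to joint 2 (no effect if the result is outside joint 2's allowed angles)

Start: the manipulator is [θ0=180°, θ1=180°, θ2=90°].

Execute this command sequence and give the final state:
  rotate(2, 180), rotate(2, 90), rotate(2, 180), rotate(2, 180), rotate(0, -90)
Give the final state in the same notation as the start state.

initial: [θ0=180°, θ1=180°, θ2=90°]
[1] after rotate(2, 180): [θ0=180°, θ1=180°, θ2=270°]
[2] after rotate(2, 90): [θ0=180°, θ1=180°, θ2=0°]
[3] after rotate(2, 180): [θ0=180°, θ1=180°, θ2=180°]
[4] after rotate(2, 180): [θ0=180°, θ1=180°, θ2=0°]
[5] after rotate(0, -90): [θ0=90°, θ1=180°, θ2=0°]

[θ0=90°, θ1=180°, θ2=0°]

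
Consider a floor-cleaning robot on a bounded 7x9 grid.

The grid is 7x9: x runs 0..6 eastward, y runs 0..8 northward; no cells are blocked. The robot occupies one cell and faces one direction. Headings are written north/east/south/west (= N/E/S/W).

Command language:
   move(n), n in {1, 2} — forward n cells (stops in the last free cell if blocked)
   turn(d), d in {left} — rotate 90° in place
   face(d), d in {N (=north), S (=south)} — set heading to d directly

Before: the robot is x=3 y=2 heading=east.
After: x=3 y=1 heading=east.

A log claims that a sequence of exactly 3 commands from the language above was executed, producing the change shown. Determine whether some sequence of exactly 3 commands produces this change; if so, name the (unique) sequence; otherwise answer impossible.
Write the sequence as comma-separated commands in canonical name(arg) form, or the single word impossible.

face(S), move(1), turn(left)

key: heading stays E — rotations cancel among the 3 commands
start: x=3 y=2 heading=east
t=1 face(S) ⇒ x=3 y=2 heading=south
t=2 move(1) ⇒ x=3 y=1 heading=south
t=3 turn(left) ⇒ x=3 y=1 heading=east
no rival 3-sequence matches.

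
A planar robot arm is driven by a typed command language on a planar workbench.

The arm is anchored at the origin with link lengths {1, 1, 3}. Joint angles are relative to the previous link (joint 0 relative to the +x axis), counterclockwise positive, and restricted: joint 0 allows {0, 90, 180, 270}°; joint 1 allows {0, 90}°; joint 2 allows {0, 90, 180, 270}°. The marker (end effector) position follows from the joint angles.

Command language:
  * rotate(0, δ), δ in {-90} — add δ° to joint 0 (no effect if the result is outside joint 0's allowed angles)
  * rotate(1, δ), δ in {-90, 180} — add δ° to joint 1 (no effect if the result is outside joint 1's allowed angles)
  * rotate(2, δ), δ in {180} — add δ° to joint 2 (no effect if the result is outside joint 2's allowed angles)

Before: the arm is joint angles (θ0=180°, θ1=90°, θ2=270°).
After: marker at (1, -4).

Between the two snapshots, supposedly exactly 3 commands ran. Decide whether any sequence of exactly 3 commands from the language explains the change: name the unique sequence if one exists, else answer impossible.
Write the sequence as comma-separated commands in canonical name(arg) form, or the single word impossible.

t0: joint angles (θ0=180°, θ1=90°, θ2=270°)
1. rotate(0, -90) → joint angles (θ0=90°, θ1=90°, θ2=270°)
2. rotate(0, -90) → joint angles (θ0=0°, θ1=90°, θ2=270°)
3. rotate(0, -90) → joint angles (θ0=270°, θ1=90°, θ2=270°)
uniquely the one of 64 3-step routes that fits.

rotate(0, -90), rotate(0, -90), rotate(0, -90)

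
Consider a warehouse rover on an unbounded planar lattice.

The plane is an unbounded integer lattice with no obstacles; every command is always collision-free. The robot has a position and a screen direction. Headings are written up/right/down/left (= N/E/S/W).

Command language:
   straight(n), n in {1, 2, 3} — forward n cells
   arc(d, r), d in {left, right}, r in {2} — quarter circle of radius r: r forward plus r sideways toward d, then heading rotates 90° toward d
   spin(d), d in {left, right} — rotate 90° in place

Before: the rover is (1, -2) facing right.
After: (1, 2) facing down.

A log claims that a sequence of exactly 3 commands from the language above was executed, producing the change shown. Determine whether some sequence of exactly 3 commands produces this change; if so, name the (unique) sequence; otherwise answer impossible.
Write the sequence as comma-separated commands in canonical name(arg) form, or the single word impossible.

key: order matters: swapping arc(left, 2) and spin(left) lands elsewhere
initial: (1, -2) facing right
step 1 (arc(left, 2)): (3, 0) facing up
step 2 (arc(left, 2)): (1, 2) facing left
step 3 (spin(left)): (1, 2) facing down
all 343 alternatives checked — unique.

arc(left, 2), arc(left, 2), spin(left)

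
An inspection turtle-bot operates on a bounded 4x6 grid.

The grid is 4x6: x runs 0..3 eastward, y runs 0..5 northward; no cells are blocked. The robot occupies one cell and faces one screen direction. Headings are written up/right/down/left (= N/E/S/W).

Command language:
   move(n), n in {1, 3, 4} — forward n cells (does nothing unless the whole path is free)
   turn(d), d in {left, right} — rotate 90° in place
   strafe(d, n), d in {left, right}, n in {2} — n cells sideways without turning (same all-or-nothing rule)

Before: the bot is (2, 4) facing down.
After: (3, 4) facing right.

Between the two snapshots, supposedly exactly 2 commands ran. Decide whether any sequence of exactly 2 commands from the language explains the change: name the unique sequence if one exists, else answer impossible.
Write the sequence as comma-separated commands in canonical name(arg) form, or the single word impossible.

key: position moved to (3,4) AND the heading swung to E — translation plus rotation needed
initial: (2, 4) facing down
[1] after turn(left): (2, 4) facing right
[2] after move(1): (3, 4) facing right
all 49 alternatives checked — unique.

turn(left), move(1)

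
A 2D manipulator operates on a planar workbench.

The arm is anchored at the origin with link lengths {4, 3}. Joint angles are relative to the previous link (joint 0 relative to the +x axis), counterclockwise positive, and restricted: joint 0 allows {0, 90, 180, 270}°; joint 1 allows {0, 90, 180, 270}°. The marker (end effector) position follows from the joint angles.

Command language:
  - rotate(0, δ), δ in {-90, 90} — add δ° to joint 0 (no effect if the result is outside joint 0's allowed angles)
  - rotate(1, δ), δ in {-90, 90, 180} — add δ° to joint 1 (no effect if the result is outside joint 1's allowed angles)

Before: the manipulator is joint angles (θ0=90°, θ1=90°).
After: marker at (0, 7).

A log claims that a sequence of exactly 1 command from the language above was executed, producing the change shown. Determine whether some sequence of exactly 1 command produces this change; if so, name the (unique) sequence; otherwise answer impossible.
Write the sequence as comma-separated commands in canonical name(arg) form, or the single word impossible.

rotate(1, -90)

initial: joint angles (θ0=90°, θ1=90°)
t=1 rotate(1, -90) ⇒ joint angles (θ0=90°, θ1=0°)
all 5 alternatives checked — unique.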